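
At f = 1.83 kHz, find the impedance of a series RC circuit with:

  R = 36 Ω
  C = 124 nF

Step 1 — Angular frequency: ω = 2π·f = 2π·1830 = 1.15e+04 rad/s.
Step 2 — Component impedances:
  R: Z = R = 36 Ω
  C: Z = 1/(jωC) = -j/(ω·C) = 0 - j701.4 Ω
Step 3 — Series combination: Z_total = R + C = 36 - j701.4 Ω = 702.3∠-87.1° Ω.

Z = 36 - j701.4 Ω = 702.3∠-87.1° Ω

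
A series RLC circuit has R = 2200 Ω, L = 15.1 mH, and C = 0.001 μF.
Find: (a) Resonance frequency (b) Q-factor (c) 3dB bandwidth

Step 1 — Resonance condition Im(Z)=0 gives ω₀ = 1/√(LC).
Step 2 — ω₀ = 1/√(0.0151·1e-09) = 2.573e+05 rad/s.
Step 3 — f₀ = ω₀/(2π) = 4.096e+04 Hz.
Step 4 — Series Q: Q = ω₀L/R = 2.573e+05·0.0151/2200 = 1.766.
Step 5 — 3dB bandwidth: Δω = ω₀/Q = 1.457e+05 rad/s; BW = Δω/(2π) = 2.319e+04 Hz.

(a) f₀ = 4.096e+04 Hz  (b) Q = 1.766  (c) BW = 2.319e+04 Hz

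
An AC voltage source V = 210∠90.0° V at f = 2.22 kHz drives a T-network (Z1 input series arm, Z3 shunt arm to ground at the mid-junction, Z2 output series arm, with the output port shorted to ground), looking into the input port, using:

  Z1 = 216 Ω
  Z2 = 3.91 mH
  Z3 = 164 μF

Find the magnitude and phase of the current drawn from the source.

Step 1 — Angular frequency: ω = 2π·f = 2π·2220 = 1.395e+04 rad/s.
Step 2 — Component impedances:
  Z1: Z = R = 216 Ω
  Z2: Z = jωL = j·1.395e+04·0.00391 = 0 + j54.54 Ω
  Z3: Z = 1/(jωC) = -j/(ω·C) = 0 - j0.4371 Ω
Step 3 — With the output port shorted to ground, the output series arm Z2 runs from the junction to ground; the shunt arm Z3 also runs from the junction to ground. They appear in parallel: Z3 || Z2 = 0 - j0.4407 Ω.
Step 4 — Series with input arm Z1: Z_in = Z1 + (Z3 || Z2) = 216 - j0.4407 Ω = 216∠-0.1° Ω.
Step 5 — Source phasor: V = 210∠90.0° V = 0 + j210 V.
Step 6 — Ohm's law: I = V / Z_total = (0 + j210) / (216 - j0.4407) = -0.001983 + j0.9722 A.
Step 7 — Convert to polar: |I| = 0.9722 A, ∠I = 90.1°.

I = 0.9722∠90.1° A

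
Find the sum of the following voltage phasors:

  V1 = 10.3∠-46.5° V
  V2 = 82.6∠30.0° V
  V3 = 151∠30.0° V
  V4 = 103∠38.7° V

Step 1 — Convert each phasor to rectangular form:
  V1 = 10.3·(cos(-46.5°) + j·sin(-46.5°)) = 7.09 - j7.471 V
  V2 = 82.6·(cos(30.0°) + j·sin(30.0°)) = 71.53 + j41.3 V
  V3 = 151·(cos(30.0°) + j·sin(30.0°)) = 130.8 + j75.5 V
  V4 = 103·(cos(38.7°) + j·sin(38.7°)) = 80.38 + j64.4 V
Step 2 — Sum components: V_total = 289.8 + j173.7 V.
Step 3 — Convert to polar: |V_total| = 337.9 V, ∠V_total = 30.9°.

V_total = 337.9∠30.9° V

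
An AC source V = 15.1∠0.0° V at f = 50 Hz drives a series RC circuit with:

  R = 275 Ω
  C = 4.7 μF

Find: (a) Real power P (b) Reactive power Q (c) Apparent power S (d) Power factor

Step 1 — Angular frequency: ω = 2π·f = 2π·50 = 314.2 rad/s.
Step 2 — Component impedances:
  R: Z = R = 275 Ω
  C: Z = 1/(jωC) = -j/(ω·C) = 0 - j677.3 Ω
Step 3 — Series combination: Z_total = R + C = 275 - j677.3 Ω = 731∠-67.9° Ω.
Step 4 — Source phasor: V = 15.1∠0.0° V = 15.1 V.
Step 5 — Current: I = V / Z = 0.007772 + j0.01914 A = 0.02066∠67.9° A.
Step 6 — Complex power: S = V·I* = 0.1174 - j0.289 VA.
Step 7 — Real power: P = Re(S) = 0.1174 W.
Step 8 — Reactive power: Q = Im(S) = -0.289 VAR.
Step 9 — Apparent power: |S| = 0.3119 VA.
Step 10 — Power factor: PF = P/|S| = 0.3762 (leading).

(a) P = 0.1174 W  (b) Q = -0.289 VAR  (c) S = 0.3119 VA  (d) PF = 0.3762 (leading)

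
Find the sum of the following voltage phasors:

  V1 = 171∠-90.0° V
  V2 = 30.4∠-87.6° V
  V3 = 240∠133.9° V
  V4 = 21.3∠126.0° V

Step 1 — Convert each phasor to rectangular form:
  V1 = 171·(cos(-90.0°) + j·sin(-90.0°)) = 0 - j171 V
  V2 = 30.4·(cos(-87.6°) + j·sin(-87.6°)) = 1.273 - j30.37 V
  V3 = 240·(cos(133.9°) + j·sin(133.9°)) = -166.4 + j172.9 V
  V4 = 21.3·(cos(126.0°) + j·sin(126.0°)) = -12.52 + j17.23 V
Step 2 — Sum components: V_total = -177.7 - j11.21 V.
Step 3 — Convert to polar: |V_total| = 178 V, ∠V_total = -176.4°.

V_total = 178∠-176.4° V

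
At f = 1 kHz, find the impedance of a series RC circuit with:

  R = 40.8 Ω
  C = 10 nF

Step 1 — Angular frequency: ω = 2π·f = 2π·1000 = 6283 rad/s.
Step 2 — Component impedances:
  R: Z = R = 40.8 Ω
  C: Z = 1/(jωC) = -j/(ω·C) = 0 - j1.592e+04 Ω
Step 3 — Series combination: Z_total = R + C = 40.8 - j1.592e+04 Ω = 1.592e+04∠-89.9° Ω.

Z = 40.8 - j1.592e+04 Ω = 1.592e+04∠-89.9° Ω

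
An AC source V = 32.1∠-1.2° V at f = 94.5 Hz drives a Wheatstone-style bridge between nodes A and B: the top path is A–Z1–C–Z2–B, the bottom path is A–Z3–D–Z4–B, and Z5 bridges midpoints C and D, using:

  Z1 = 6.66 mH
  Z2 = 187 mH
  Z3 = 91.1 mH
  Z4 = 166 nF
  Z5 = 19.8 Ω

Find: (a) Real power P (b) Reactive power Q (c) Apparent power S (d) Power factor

Step 1 — Angular frequency: ω = 2π·f = 2π·94.5 = 593.8 rad/s.
Step 2 — Component impedances:
  Z1: Z = jωL = j·593.8·0.00666 = 0 + j3.954 Ω
  Z2: Z = jωL = j·593.8·0.187 = 0 + j111 Ω
  Z3: Z = jωL = j·593.8·0.0911 = 0 + j54.09 Ω
  Z4: Z = 1/(jωC) = -j/(ω·C) = 0 - j1.015e+04 Ω
  Z5: Z = R = 19.8 Ω
Step 3 — Bridge requires nodal analysis (the Z5 bridge couples midpoints C and D, so the two paths cannot be reduced to a simple series/parallel combination). Setting node B to ground and injecting 1 A at node A, the 3-node admittance system at A, C, D solves to V_A = Z_AB = 0.1114 + j116 Ω = 116∠89.9° Ω.
Step 4 — Source phasor: V = 32.1∠-1.2° V = 32.09 - j0.6723 V.
Step 5 — Current: I = V / Z = -0.00553 - j0.2767 A = 0.2768∠-91.1° A.
Step 6 — Complex power: S = V·I* = 0.00853 + j8.884 VA.
Step 7 — Real power: P = Re(S) = 0.00853 W.
Step 8 — Reactive power: Q = Im(S) = 8.884 VAR.
Step 9 — Apparent power: |S| = 8.884 VA.
Step 10 — Power factor: PF = P/|S| = 0.0009601 (lagging).

(a) P = 0.00853 W  (b) Q = 8.884 VAR  (c) S = 8.884 VA  (d) PF = 0.0009601 (lagging)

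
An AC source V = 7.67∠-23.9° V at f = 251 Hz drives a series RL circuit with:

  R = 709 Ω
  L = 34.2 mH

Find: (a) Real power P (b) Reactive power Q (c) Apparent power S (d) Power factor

Step 1 — Angular frequency: ω = 2π·f = 2π·251 = 1577 rad/s.
Step 2 — Component impedances:
  R: Z = R = 709 Ω
  L: Z = jωL = j·1577·0.0342 = 0 + j53.94 Ω
Step 3 — Series combination: Z_total = R + L = 709 + j53.94 Ω = 711∠4.4° Ω.
Step 4 — Source phasor: V = 7.67∠-23.9° V = 7.012 - j3.107 V.
Step 5 — Current: I = V / Z = 0.009502 - j0.005106 A = 0.01079∠-28.3° A.
Step 6 — Complex power: S = V·I* = 0.0825 + j0.006276 VA.
Step 7 — Real power: P = Re(S) = 0.0825 W.
Step 8 — Reactive power: Q = Im(S) = 0.006276 VAR.
Step 9 — Apparent power: |S| = 0.08274 VA.
Step 10 — Power factor: PF = P/|S| = 0.9971 (lagging).

(a) P = 0.0825 W  (b) Q = 0.006276 VAR  (c) S = 0.08274 VA  (d) PF = 0.9971 (lagging)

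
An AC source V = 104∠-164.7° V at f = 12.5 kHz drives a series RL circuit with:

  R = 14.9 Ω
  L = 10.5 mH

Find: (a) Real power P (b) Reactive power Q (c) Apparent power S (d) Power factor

Step 1 — Angular frequency: ω = 2π·f = 2π·1.25e+04 = 7.854e+04 rad/s.
Step 2 — Component impedances:
  R: Z = R = 14.9 Ω
  L: Z = jωL = j·7.854e+04·0.0105 = 0 + j824.7 Ω
Step 3 — Series combination: Z_total = R + L = 14.9 + j824.7 Ω = 824.8∠89.0° Ω.
Step 4 — Source phasor: V = 104∠-164.7° V = -100.3 - j27.44 V.
Step 5 — Current: I = V / Z = -0.03546 + j0.121 A = 0.1261∠106.3° A.
Step 6 — Complex power: S = V·I* = 0.2369 + j13.11 VA.
Step 7 — Real power: P = Re(S) = 0.2369 W.
Step 8 — Reactive power: Q = Im(S) = 13.11 VAR.
Step 9 — Apparent power: |S| = 13.11 VA.
Step 10 — Power factor: PF = P/|S| = 0.01806 (lagging).

(a) P = 0.2369 W  (b) Q = 13.11 VAR  (c) S = 13.11 VA  (d) PF = 0.01806 (lagging)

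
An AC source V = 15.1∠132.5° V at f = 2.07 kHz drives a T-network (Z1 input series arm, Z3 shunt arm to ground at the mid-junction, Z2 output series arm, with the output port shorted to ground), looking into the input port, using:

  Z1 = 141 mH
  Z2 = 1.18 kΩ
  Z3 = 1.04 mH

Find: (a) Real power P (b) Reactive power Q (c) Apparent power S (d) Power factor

Step 1 — Angular frequency: ω = 2π·f = 2π·2070 = 1.301e+04 rad/s.
Step 2 — Component impedances:
  Z1: Z = jωL = j·1.301e+04·0.141 = 0 + j1834 Ω
  Z2: Z = R = 1180 Ω
  Z3: Z = jωL = j·1.301e+04·0.00104 = 0 + j13.53 Ω
Step 3 — With the output port shorted to ground, the output series arm Z2 runs from the junction to ground; the shunt arm Z3 also runs from the junction to ground. They appear in parallel: Z3 || Z2 = 0.155 + j13.52 Ω.
Step 4 — Series with input arm Z1: Z_in = Z1 + (Z3 || Z2) = 0.155 + j1847 Ω = 1847∠90.0° Ω.
Step 5 — Source phasor: V = 15.1∠132.5° V = -10.2 + j11.13 V.
Step 6 — Current: I = V / Z = 0.006026 + j0.005523 A = 0.008174∠42.5° A.
Step 7 — Complex power: S = V·I* = 1.036e-05 + j0.1234 VA.
Step 8 — Real power: P = Re(S) = 1.036e-05 W.
Step 9 — Reactive power: Q = Im(S) = 0.1234 VAR.
Step 10 — Apparent power: |S| = 0.1234 VA.
Step 11 — Power factor: PF = P/|S| = 8.392e-05 (lagging).

(a) P = 1.036e-05 W  (b) Q = 0.1234 VAR  (c) S = 0.1234 VA  (d) PF = 8.392e-05 (lagging)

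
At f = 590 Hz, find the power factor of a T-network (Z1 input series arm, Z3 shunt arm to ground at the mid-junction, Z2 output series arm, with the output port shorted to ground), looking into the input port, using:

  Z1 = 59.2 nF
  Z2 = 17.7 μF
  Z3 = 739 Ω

Step 1 — Angular frequency: ω = 2π·f = 2π·590 = 3707 rad/s.
Step 2 — Component impedances:
  Z1: Z = 1/(jωC) = -j/(ω·C) = 0 - j4557 Ω
  Z2: Z = 1/(jωC) = -j/(ω·C) = 0 - j15.24 Ω
  Z3: Z = R = 739 Ω
Step 3 — With the output port shorted to ground, the output series arm Z2 runs from the junction to ground; the shunt arm Z3 also runs from the junction to ground. They appear in parallel: Z3 || Z2 = 0.3142 - j15.23 Ω.
Step 4 — Series with input arm Z1: Z_in = Z1 + (Z3 || Z2) = 0.3142 - j4572 Ω = 4572∠-90.0° Ω.
Step 5 — Power factor: PF = cos(φ) = Re(Z)/|Z| = 0.3142/4572 = 6.872e-05.
Step 6 — Type: Im(Z) = -4572 ⇒ leading (phase φ = -90.0°).

PF = 6.872e-05 (leading, φ = -90.0°)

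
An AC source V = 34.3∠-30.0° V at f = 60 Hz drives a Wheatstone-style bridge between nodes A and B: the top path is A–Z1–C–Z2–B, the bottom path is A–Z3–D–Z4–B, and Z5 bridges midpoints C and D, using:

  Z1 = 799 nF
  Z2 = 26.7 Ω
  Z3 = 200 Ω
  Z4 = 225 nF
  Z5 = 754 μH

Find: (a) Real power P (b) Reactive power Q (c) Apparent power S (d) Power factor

Step 1 — Angular frequency: ω = 2π·f = 2π·60 = 377 rad/s.
Step 2 — Component impedances:
  Z1: Z = 1/(jωC) = -j/(ω·C) = 0 - j3320 Ω
  Z2: Z = R = 26.7 Ω
  Z3: Z = R = 200 Ω
  Z4: Z = 1/(jωC) = -j/(ω·C) = 0 - j1.179e+04 Ω
  Z5: Z = jωL = j·377·0.000754 = 0 + j0.2843 Ω
Step 3 — Bridge requires nodal analysis (the Z5 bridge couples midpoints C and D, so the two paths cannot be reduced to a simple series/parallel combination). Setting node B to ground and injecting 1 A at node A, the 3-node admittance system at A, C, D solves to V_A = Z_AB = 226 - j11.78 Ω = 226.3∠-3.0° Ω.
Step 4 — Source phasor: V = 34.3∠-30.0° V = 29.7 - j17.15 V.
Step 5 — Current: I = V / Z = 0.135 - j0.06884 A = 0.1516∠-27.0° A.
Step 6 — Complex power: S = V·I* = 5.191 - j0.2707 VA.
Step 7 — Real power: P = Re(S) = 5.191 W.
Step 8 — Reactive power: Q = Im(S) = -0.2707 VAR.
Step 9 — Apparent power: |S| = 5.198 VA.
Step 10 — Power factor: PF = P/|S| = 0.9986 (leading).

(a) P = 5.191 W  (b) Q = -0.2707 VAR  (c) S = 5.198 VA  (d) PF = 0.9986 (leading)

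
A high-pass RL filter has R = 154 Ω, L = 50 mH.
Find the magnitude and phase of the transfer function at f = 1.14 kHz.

Step 1 — Angular frequency: ω = 2π·1140 = 7163 rad/s.
Step 2 — Transfer function: H(jω) = jωL/(R + jωL).
Step 3 — Numerator jωL = j·358.1; denominator R + jωL = 154 + j358.1.
Step 4 — H = 0.844 + j0.3629.
Step 5 — Magnitude: |H| = 0.9187 (-0.7 dB); phase: φ = 23.3°.

|H| = 0.9187 (-0.7 dB), φ = 23.3°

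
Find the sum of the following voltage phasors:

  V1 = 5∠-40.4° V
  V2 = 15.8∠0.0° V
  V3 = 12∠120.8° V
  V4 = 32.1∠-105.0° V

Step 1 — Convert each phasor to rectangular form:
  V1 = 5·(cos(-40.4°) + j·sin(-40.4°)) = 3.808 - j3.241 V
  V2 = 15.8·(cos(0.0°) + j·sin(0.0°)) = 15.8 V
  V3 = 12·(cos(120.8°) + j·sin(120.8°)) = -6.145 + j10.31 V
  V4 = 32.1·(cos(-105.0°) + j·sin(-105.0°)) = -8.308 - j31.01 V
Step 2 — Sum components: V_total = 5.155 - j23.94 V.
Step 3 — Convert to polar: |V_total| = 24.49 V, ∠V_total = -77.8°.

V_total = 24.49∠-77.8° V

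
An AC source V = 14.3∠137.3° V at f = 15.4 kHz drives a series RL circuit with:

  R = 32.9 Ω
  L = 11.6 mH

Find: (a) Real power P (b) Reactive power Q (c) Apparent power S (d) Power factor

Step 1 — Angular frequency: ω = 2π·f = 2π·1.54e+04 = 9.676e+04 rad/s.
Step 2 — Component impedances:
  R: Z = R = 32.9 Ω
  L: Z = jωL = j·9.676e+04·0.0116 = 0 + j1122 Ω
Step 3 — Series combination: Z_total = R + L = 32.9 + j1122 Ω = 1123∠88.3° Ω.
Step 4 — Source phasor: V = 14.3∠137.3° V = -10.51 + j9.698 V.
Step 5 — Current: I = V / Z = 0.008358 + j0.009608 A = 0.01273∠49.0° A.
Step 6 — Complex power: S = V·I* = 0.005336 + j0.182 VA.
Step 7 — Real power: P = Re(S) = 0.005336 W.
Step 8 — Reactive power: Q = Im(S) = 0.182 VAR.
Step 9 — Apparent power: |S| = 0.1821 VA.
Step 10 — Power factor: PF = P/|S| = 0.0293 (lagging).

(a) P = 0.005336 W  (b) Q = 0.182 VAR  (c) S = 0.1821 VA  (d) PF = 0.0293 (lagging)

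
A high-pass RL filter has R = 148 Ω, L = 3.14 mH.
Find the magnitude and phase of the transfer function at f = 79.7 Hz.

Step 1 — Angular frequency: ω = 2π·79.7 = 500.8 rad/s.
Step 2 — Transfer function: H(jω) = jωL/(R + jωL).
Step 3 — Numerator jωL = j·1.572; denominator R + jωL = 148 + j1.572.
Step 4 — H = 0.0001129 + j0.01062.
Step 5 — Magnitude: |H| = 0.01062 (-39.5 dB); phase: φ = 89.4°.

|H| = 0.01062 (-39.5 dB), φ = 89.4°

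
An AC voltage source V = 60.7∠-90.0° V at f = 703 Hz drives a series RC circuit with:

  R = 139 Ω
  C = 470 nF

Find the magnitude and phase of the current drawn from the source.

Step 1 — Angular frequency: ω = 2π·f = 2π·703 = 4417 rad/s.
Step 2 — Component impedances:
  R: Z = R = 139 Ω
  C: Z = 1/(jωC) = -j/(ω·C) = 0 - j481.7 Ω
Step 3 — Series combination: Z_total = R + C = 139 - j481.7 Ω = 501.3∠-73.9° Ω.
Step 4 — Source phasor: V = 60.7∠-90.0° V = 0 - j60.7 V.
Step 5 — Ohm's law: I = V / Z_total = (0 - j60.7) / (139 - j481.7) = 0.1163 - j0.03357 A.
Step 6 — Convert to polar: |I| = 0.1211 A, ∠I = -16.1°.

I = 0.1211∠-16.1° A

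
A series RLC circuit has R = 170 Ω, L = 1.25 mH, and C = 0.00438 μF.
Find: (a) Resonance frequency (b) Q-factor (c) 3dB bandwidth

Step 1 — Resonance: ω₀ = 1/√(LC) = 1/√(0.00125·4.38e-09) = 4.274e+05 rad/s.
Step 2 — f₀ = ω₀/(2π) = 6.802e+04 Hz.
Step 3 — Series Q: Q = ω₀L/R = 4.274e+05·0.00125/170 = 3.142.
Step 4 — Bandwidth: Δω = ω₀/Q = 1.36e+05 rad/s; BW = Δω/(2π) = 2.165e+04 Hz.

(a) f₀ = 6.802e+04 Hz  (b) Q = 3.142  (c) BW = 2.165e+04 Hz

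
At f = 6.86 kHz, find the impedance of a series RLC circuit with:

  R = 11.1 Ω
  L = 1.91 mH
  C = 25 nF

Step 1 — Angular frequency: ω = 2π·f = 2π·6860 = 4.31e+04 rad/s.
Step 2 — Component impedances:
  R: Z = R = 11.1 Ω
  L: Z = jωL = j·4.31e+04·0.00191 = 0 + j82.33 Ω
  C: Z = 1/(jωC) = -j/(ω·C) = 0 - j928 Ω
Step 3 — Series combination: Z_total = R + L + C = 11.1 - j845.7 Ω = 845.8∠-89.2° Ω.

Z = 11.1 - j845.7 Ω = 845.8∠-89.2° Ω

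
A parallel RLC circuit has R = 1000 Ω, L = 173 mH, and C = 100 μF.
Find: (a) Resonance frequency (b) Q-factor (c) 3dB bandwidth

Step 1 — Resonance: ω₀ = 1/√(LC) = 1/√(0.173·0.0001) = 240.4 rad/s.
Step 2 — f₀ = ω₀/(2π) = 38.26 Hz.
Step 3 — Parallel Q: Q = R/(ω₀L) = 1000/(240.4·0.173) = 24.04.
Step 4 — Bandwidth: Δω = ω₀/Q = 10 rad/s; BW = Δω/(2π) = 1.592 Hz.

(a) f₀ = 38.26 Hz  (b) Q = 24.04  (c) BW = 1.592 Hz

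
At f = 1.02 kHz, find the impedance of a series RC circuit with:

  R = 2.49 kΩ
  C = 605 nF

Step 1 — Angular frequency: ω = 2π·f = 2π·1020 = 6409 rad/s.
Step 2 — Component impedances:
  R: Z = R = 2490 Ω
  C: Z = 1/(jωC) = -j/(ω·C) = 0 - j257.9 Ω
Step 3 — Series combination: Z_total = R + C = 2490 - j257.9 Ω = 2503∠-5.9° Ω.

Z = 2490 - j257.9 Ω = 2503∠-5.9° Ω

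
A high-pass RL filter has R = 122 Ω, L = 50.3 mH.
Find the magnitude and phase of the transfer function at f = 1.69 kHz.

Step 1 — Angular frequency: ω = 2π·1690 = 1.062e+04 rad/s.
Step 2 — Transfer function: H(jω) = jωL/(R + jωL).
Step 3 — Numerator jωL = j·534.1; denominator R + jωL = 122 + j534.1.
Step 4 — H = 0.9504 + j0.2171.
Step 5 — Magnitude: |H| = 0.9749 (-0.2 dB); phase: φ = 12.9°.

|H| = 0.9749 (-0.2 dB), φ = 12.9°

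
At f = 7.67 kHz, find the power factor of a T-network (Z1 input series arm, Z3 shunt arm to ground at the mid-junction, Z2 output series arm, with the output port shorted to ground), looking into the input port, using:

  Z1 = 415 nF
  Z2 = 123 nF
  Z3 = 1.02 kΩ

Step 1 — Angular frequency: ω = 2π·f = 2π·7670 = 4.819e+04 rad/s.
Step 2 — Component impedances:
  Z1: Z = 1/(jωC) = -j/(ω·C) = 0 - j50 Ω
  Z2: Z = 1/(jωC) = -j/(ω·C) = 0 - j168.7 Ω
  Z3: Z = R = 1020 Ω
Step 3 — With the output port shorted to ground, the output series arm Z2 runs from the junction to ground; the shunt arm Z3 also runs from the junction to ground. They appear in parallel: Z3 || Z2 = 27.16 - j164.2 Ω.
Step 4 — Series with input arm Z1: Z_in = Z1 + (Z3 || Z2) = 27.16 - j214.2 Ω = 215.9∠-82.8° Ω.
Step 5 — Power factor: PF = cos(φ) = Re(Z)/|Z| = 27.16/215.9 = 0.1258.
Step 6 — Type: Im(Z) = -214.2 ⇒ leading (phase φ = -82.8°).

PF = 0.1258 (leading, φ = -82.8°)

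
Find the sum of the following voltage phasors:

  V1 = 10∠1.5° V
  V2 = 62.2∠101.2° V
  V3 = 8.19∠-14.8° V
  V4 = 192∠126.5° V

Step 1 — Convert each phasor to rectangular form:
  V1 = 10·(cos(1.5°) + j·sin(1.5°)) = 9.997 + j0.2618 V
  V2 = 62.2·(cos(101.2°) + j·sin(101.2°)) = -12.08 + j61.02 V
  V3 = 8.19·(cos(-14.8°) + j·sin(-14.8°)) = 7.918 - j2.092 V
  V4 = 192·(cos(126.5°) + j·sin(126.5°)) = -114.2 + j154.3 V
Step 2 — Sum components: V_total = -108.4 + j213.5 V.
Step 3 — Convert to polar: |V_total| = 239.5 V, ∠V_total = 116.9°.

V_total = 239.5∠116.9° V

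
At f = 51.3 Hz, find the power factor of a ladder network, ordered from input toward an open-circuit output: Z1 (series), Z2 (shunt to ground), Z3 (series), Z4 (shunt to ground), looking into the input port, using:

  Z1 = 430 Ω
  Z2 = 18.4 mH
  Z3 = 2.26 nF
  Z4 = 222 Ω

Step 1 — Angular frequency: ω = 2π·f = 2π·51.3 = 322.3 rad/s.
Step 2 — Component impedances:
  Z1: Z = R = 430 Ω
  Z2: Z = jωL = j·322.3·0.0184 = 0 + j5.931 Ω
  Z3: Z = 1/(jωC) = -j/(ω·C) = 0 - j1.373e+06 Ω
  Z4: Z = R = 222 Ω
Step 3 — Ladder network (open output): work backward from the far end, alternating series and parallel combinations. Z_in = 430 + j5.931 Ω = 430∠0.8° Ω.
Step 4 — Power factor: PF = cos(φ) = Re(Z)/|Z| = 430/430.04 = 0.9999.
Step 5 — Type: Im(Z) = 5.931 ⇒ lagging (phase φ = 0.8°).

PF = 0.9999 (lagging, φ = 0.8°)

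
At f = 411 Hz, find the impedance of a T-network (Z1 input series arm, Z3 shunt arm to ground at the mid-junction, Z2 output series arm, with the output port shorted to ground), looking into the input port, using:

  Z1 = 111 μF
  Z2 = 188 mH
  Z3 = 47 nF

Step 1 — Angular frequency: ω = 2π·f = 2π·411 = 2582 rad/s.
Step 2 — Component impedances:
  Z1: Z = 1/(jωC) = -j/(ω·C) = 0 - j3.489 Ω
  Z2: Z = jωL = j·2582·0.188 = 0 + j485.5 Ω
  Z3: Z = 1/(jωC) = -j/(ω·C) = 0 - j8239 Ω
Step 3 — With the output port shorted to ground, the output series arm Z2 runs from the junction to ground; the shunt arm Z3 also runs from the junction to ground. They appear in parallel: Z3 || Z2 = 0 + j515.9 Ω.
Step 4 — Series with input arm Z1: Z_in = Z1 + (Z3 || Z2) = 0 + j512.4 Ω = 512.4∠90.0° Ω.

Z = 0 + j512.4 Ω = 512.4∠90.0° Ω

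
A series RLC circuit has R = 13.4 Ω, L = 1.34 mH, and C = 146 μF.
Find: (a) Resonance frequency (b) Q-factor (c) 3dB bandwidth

Step 1 — Resonance: ω₀ = 1/√(LC) = 1/√(0.00134·0.000146) = 2261 rad/s.
Step 2 — f₀ = ω₀/(2π) = 359.8 Hz.
Step 3 — Series Q: Q = ω₀L/R = 2261·0.00134/13.4 = 0.2261.
Step 4 — Bandwidth: Δω = ω₀/Q = 1e+04 rad/s; BW = Δω/(2π) = 1592 Hz.

(a) f₀ = 359.8 Hz  (b) Q = 0.2261  (c) BW = 1592 Hz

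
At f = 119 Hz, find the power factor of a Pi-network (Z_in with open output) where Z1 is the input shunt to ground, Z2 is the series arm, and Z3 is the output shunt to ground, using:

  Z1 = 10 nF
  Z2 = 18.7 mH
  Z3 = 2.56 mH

Step 1 — Angular frequency: ω = 2π·f = 2π·119 = 747.7 rad/s.
Step 2 — Component impedances:
  Z1: Z = 1/(jωC) = -j/(ω·C) = 0 - j1.337e+05 Ω
  Z2: Z = jωL = j·747.7·0.0187 = 0 + j13.98 Ω
  Z3: Z = jωL = j·747.7·0.00256 = 0 + j1.914 Ω
Step 3 — With open output, the series arm Z2 and the output shunt Z3 appear in series to ground: Z2 + Z3 = 0 + j15.9 Ω.
Step 4 — Parallel with input shunt Z1: Z_in = Z1 || (Z2 + Z3) = 0 + j15.9 Ω = 15.9∠90.0° Ω.
Step 5 — Power factor: PF = cos(φ) = Re(Z)/|Z| = -0/15.9 = -0.
Step 6 — Type: Im(Z) = 15.9 ⇒ lagging (phase φ = 90.0°).

PF = -0 (lagging, φ = 90.0°)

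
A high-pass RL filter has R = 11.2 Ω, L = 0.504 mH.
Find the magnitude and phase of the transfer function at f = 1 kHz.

Step 1 — Angular frequency: ω = 2π·1000 = 6283 rad/s.
Step 2 — Transfer function: H(jω) = jωL/(R + jωL).
Step 3 — Numerator jωL = j·3.167; denominator R + jωL = 11.2 + j3.167.
Step 4 — H = 0.07403 + j0.2618.
Step 5 — Magnitude: |H| = 0.2721 (-11.3 dB); phase: φ = 74.2°.

|H| = 0.2721 (-11.3 dB), φ = 74.2°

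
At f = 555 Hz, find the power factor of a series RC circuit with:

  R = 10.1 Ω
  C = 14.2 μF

Step 1 — Angular frequency: ω = 2π·f = 2π·555 = 3487 rad/s.
Step 2 — Component impedances:
  R: Z = R = 10.1 Ω
  C: Z = 1/(jωC) = -j/(ω·C) = 0 - j20.19 Ω
Step 3 — Series combination: Z_total = R + C = 10.1 - j20.19 Ω = 22.58∠-63.4° Ω.
Step 4 — Power factor: PF = cos(φ) = Re(Z)/|Z| = 10.1/22.58 = 0.4473.
Step 5 — Type: Im(Z) = -20.19 ⇒ leading (phase φ = -63.4°).

PF = 0.4473 (leading, φ = -63.4°)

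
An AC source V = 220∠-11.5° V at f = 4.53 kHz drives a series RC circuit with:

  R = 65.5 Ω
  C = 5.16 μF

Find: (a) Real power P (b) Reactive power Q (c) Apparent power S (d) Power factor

Step 1 — Angular frequency: ω = 2π·f = 2π·4530 = 2.846e+04 rad/s.
Step 2 — Component impedances:
  R: Z = R = 65.5 Ω
  C: Z = 1/(jωC) = -j/(ω·C) = 0 - j6.809 Ω
Step 3 — Series combination: Z_total = R + C = 65.5 - j6.809 Ω = 65.85∠-5.9° Ω.
Step 4 — Source phasor: V = 220∠-11.5° V = 215.6 - j43.86 V.
Step 5 — Current: I = V / Z = 3.325 - j0.324 A = 3.341∠-5.6° A.
Step 6 — Complex power: S = V·I* = 731 - j75.99 VA.
Step 7 — Real power: P = Re(S) = 731 W.
Step 8 — Reactive power: Q = Im(S) = -75.99 VAR.
Step 9 — Apparent power: |S| = 735 VA.
Step 10 — Power factor: PF = P/|S| = 0.9946 (leading).

(a) P = 731 W  (b) Q = -75.99 VAR  (c) S = 735 VA  (d) PF = 0.9946 (leading)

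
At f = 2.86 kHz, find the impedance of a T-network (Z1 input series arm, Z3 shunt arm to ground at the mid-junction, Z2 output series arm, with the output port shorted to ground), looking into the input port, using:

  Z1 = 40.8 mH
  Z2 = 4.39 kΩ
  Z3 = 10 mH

Step 1 — Angular frequency: ω = 2π·f = 2π·2860 = 1.797e+04 rad/s.
Step 2 — Component impedances:
  Z1: Z = jωL = j·1.797e+04·0.0408 = 0 + j733.2 Ω
  Z2: Z = R = 4390 Ω
  Z3: Z = jωL = j·1.797e+04·0.01 = 0 + j179.7 Ω
Step 3 — With the output port shorted to ground, the output series arm Z2 runs from the junction to ground; the shunt arm Z3 also runs from the junction to ground. They appear in parallel: Z3 || Z2 = 7.343 + j179.4 Ω.
Step 4 — Series with input arm Z1: Z_in = Z1 + (Z3 || Z2) = 7.343 + j912.6 Ω = 912.6∠89.5° Ω.

Z = 7.343 + j912.6 Ω = 912.6∠89.5° Ω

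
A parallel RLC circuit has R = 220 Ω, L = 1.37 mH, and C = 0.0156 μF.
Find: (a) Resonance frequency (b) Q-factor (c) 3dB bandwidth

Step 1 — Resonance: ω₀ = 1/√(LC) = 1/√(0.00137·1.56e-08) = 2.163e+05 rad/s.
Step 2 — f₀ = ω₀/(2π) = 3.443e+04 Hz.
Step 3 — Parallel Q: Q = R/(ω₀L) = 220/(2.163e+05·0.00137) = 0.7424.
Step 4 — Bandwidth: Δω = ω₀/Q = 2.914e+05 rad/s; BW = Δω/(2π) = 4.637e+04 Hz.

(a) f₀ = 3.443e+04 Hz  (b) Q = 0.7424  (c) BW = 4.637e+04 Hz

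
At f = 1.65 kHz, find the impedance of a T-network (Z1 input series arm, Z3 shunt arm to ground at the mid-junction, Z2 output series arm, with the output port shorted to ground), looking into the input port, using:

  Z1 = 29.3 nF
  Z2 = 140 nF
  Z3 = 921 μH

Step 1 — Angular frequency: ω = 2π·f = 2π·1650 = 1.037e+04 rad/s.
Step 2 — Component impedances:
  Z1: Z = 1/(jωC) = -j/(ω·C) = 0 - j3292 Ω
  Z2: Z = 1/(jωC) = -j/(ω·C) = 0 - j689 Ω
  Z3: Z = jωL = j·1.037e+04·0.000921 = 0 + j9.548 Ω
Step 3 — With the output port shorted to ground, the output series arm Z2 runs from the junction to ground; the shunt arm Z3 also runs from the junction to ground. They appear in parallel: Z3 || Z2 = 0 + j9.682 Ω.
Step 4 — Series with input arm Z1: Z_in = Z1 + (Z3 || Z2) = 0 - j3282 Ω = 3282∠-90.0° Ω.

Z = 0 - j3282 Ω = 3282∠-90.0° Ω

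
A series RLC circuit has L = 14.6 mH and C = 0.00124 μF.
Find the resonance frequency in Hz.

Step 1 — Resonance condition Im(Z)=0 gives ω₀ = 1/√(LC).
Step 2 — ω₀ = 1/√(0.0146·1.24e-09) = 2.35e+05 rad/s.
Step 3 — f₀ = ω₀/(2π) = 3.741e+04 Hz.

f₀ = 3.741e+04 Hz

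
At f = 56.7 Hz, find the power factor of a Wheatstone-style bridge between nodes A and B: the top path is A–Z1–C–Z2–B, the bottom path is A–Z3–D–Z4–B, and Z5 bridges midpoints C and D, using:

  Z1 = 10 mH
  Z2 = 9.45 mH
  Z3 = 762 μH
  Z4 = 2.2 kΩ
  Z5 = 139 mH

Step 1 — Angular frequency: ω = 2π·f = 2π·56.7 = 356.3 rad/s.
Step 2 — Component impedances:
  Z1: Z = jωL = j·356.3·0.01 = 0 + j3.563 Ω
  Z2: Z = jωL = j·356.3·0.00945 = 0 + j3.367 Ω
  Z3: Z = jωL = j·356.3·0.000762 = 0 + j0.2715 Ω
  Z4: Z = R = 2200 Ω
  Z5: Z = jωL = j·356.3·0.139 = 0 + j49.52 Ω
Step 3 — Bridge requires nodal analysis (the Z5 bridge couples midpoints C and D, so the two paths cannot be reduced to a simple series/parallel combination). Setting node B to ground and injecting 1 A at node A, the 3-node admittance system at A, C, D solves to V_A = Z_AB = 0.02024 + j6.691 Ω = 6.691∠89.8° Ω.
Step 4 — Power factor: PF = cos(φ) = Re(Z)/|Z| = 0.02024/6.691 = 0.003025.
Step 5 — Type: Im(Z) = 6.691 ⇒ lagging (phase φ = 89.8°).

PF = 0.003025 (lagging, φ = 89.8°)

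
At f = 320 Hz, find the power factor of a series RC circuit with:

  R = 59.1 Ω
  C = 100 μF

Step 1 — Angular frequency: ω = 2π·f = 2π·320 = 2011 rad/s.
Step 2 — Component impedances:
  R: Z = R = 59.1 Ω
  C: Z = 1/(jωC) = -j/(ω·C) = 0 - j4.974 Ω
Step 3 — Series combination: Z_total = R + C = 59.1 - j4.974 Ω = 59.31∠-4.8° Ω.
Step 4 — Power factor: PF = cos(φ) = Re(Z)/|Z| = 59.1/59.31 = 0.9965.
Step 5 — Type: Im(Z) = -4.974 ⇒ leading (phase φ = -4.8°).

PF = 0.9965 (leading, φ = -4.8°)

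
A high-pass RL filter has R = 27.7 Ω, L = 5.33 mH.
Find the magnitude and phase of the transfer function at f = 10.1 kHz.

Step 1 — Angular frequency: ω = 2π·1.01e+04 = 6.346e+04 rad/s.
Step 2 — Transfer function: H(jω) = jωL/(R + jωL).
Step 3 — Numerator jωL = j·338.2; denominator R + jωL = 27.7 + j338.2.
Step 4 — H = 0.9933 + j0.08135.
Step 5 — Magnitude: |H| = 0.9967 (-0.0 dB); phase: φ = 4.7°.

|H| = 0.9967 (-0.0 dB), φ = 4.7°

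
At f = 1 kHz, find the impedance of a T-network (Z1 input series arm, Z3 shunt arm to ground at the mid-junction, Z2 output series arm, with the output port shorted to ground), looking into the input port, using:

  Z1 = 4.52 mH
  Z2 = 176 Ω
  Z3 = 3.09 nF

Step 1 — Angular frequency: ω = 2π·f = 2π·1000 = 6283 rad/s.
Step 2 — Component impedances:
  Z1: Z = jωL = j·6283·0.00452 = 0 + j28.4 Ω
  Z2: Z = R = 176 Ω
  Z3: Z = 1/(jωC) = -j/(ω·C) = 0 - j5.151e+04 Ω
Step 3 — With the output port shorted to ground, the output series arm Z2 runs from the junction to ground; the shunt arm Z3 also runs from the junction to ground. They appear in parallel: Z3 || Z2 = 176 - j0.6014 Ω.
Step 4 — Series with input arm Z1: Z_in = Z1 + (Z3 || Z2) = 176 + j27.8 Ω = 178.2∠9.0° Ω.

Z = 176 + j27.8 Ω = 178.2∠9.0° Ω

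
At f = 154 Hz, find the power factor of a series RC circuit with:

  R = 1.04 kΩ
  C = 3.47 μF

Step 1 — Angular frequency: ω = 2π·f = 2π·154 = 967.6 rad/s.
Step 2 — Component impedances:
  R: Z = R = 1040 Ω
  C: Z = 1/(jωC) = -j/(ω·C) = 0 - j297.8 Ω
Step 3 — Series combination: Z_total = R + C = 1040 - j297.8 Ω = 1082∠-16.0° Ω.
Step 4 — Power factor: PF = cos(φ) = Re(Z)/|Z| = 1040/1081.8 = 0.9614.
Step 5 — Type: Im(Z) = -297.8 ⇒ leading (phase φ = -16.0°).

PF = 0.9614 (leading, φ = -16.0°)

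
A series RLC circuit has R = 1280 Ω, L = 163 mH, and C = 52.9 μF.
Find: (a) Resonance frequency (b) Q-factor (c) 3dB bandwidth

Step 1 — Resonance: ω₀ = 1/√(LC) = 1/√(0.163·5.29e-05) = 340.5 rad/s.
Step 2 — f₀ = ω₀/(2π) = 54.2 Hz.
Step 3 — Series Q: Q = ω₀L/R = 340.5·0.163/1280 = 0.04337.
Step 4 — Bandwidth: Δω = ω₀/Q = 7853 rad/s; BW = Δω/(2π) = 1250 Hz.

(a) f₀ = 54.2 Hz  (b) Q = 0.04337  (c) BW = 1250 Hz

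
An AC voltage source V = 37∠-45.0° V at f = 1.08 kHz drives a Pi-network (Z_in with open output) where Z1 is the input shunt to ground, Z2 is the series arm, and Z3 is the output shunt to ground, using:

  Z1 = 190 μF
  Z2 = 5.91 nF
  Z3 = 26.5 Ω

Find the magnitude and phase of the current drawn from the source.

Step 1 — Angular frequency: ω = 2π·f = 2π·1080 = 6786 rad/s.
Step 2 — Component impedances:
  Z1: Z = 1/(jωC) = -j/(ω·C) = 0 - j0.7756 Ω
  Z2: Z = 1/(jωC) = -j/(ω·C) = 0 - j2.493e+04 Ω
  Z3: Z = R = 26.5 Ω
Step 3 — With open output, the series arm Z2 and the output shunt Z3 appear in series to ground: Z2 + Z3 = 26.5 - j2.493e+04 Ω.
Step 4 — Parallel with input shunt Z1: Z_in = Z1 || (Z2 + Z3) = 2.564e-08 - j0.7756 Ω = 0.7756∠-90.0° Ω.
Step 5 — Source phasor: V = 37∠-45.0° V = 26.16 - j26.16 V.
Step 6 — Ohm's law: I = V / Z_total = (26.16 - j26.16) / (2.564e-08 - j0.7756) = 33.73 + j33.73 A.
Step 7 — Convert to polar: |I| = 47.71 A, ∠I = 45.0°.

I = 47.71∠45.0° A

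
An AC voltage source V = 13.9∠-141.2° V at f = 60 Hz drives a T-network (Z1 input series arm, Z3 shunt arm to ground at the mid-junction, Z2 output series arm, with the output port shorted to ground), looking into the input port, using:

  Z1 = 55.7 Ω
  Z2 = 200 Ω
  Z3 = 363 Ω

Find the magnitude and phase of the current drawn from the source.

Step 1 — Angular frequency: ω = 2π·f = 2π·60 = 377 rad/s.
Step 2 — Component impedances:
  Z1: Z = R = 55.7 Ω
  Z2: Z = R = 200 Ω
  Z3: Z = R = 363 Ω
Step 3 — With the output port shorted to ground, the output series arm Z2 runs from the junction to ground; the shunt arm Z3 also runs from the junction to ground. They appear in parallel: Z3 || Z2 = 129 Ω.
Step 4 — Series with input arm Z1: Z_in = Z1 + (Z3 || Z2) = 184.7 Ω = 184.7∠0.0° Ω.
Step 5 — Source phasor: V = 13.9∠-141.2° V = -10.83 - j8.71 V.
Step 6 — Ohm's law: I = V / Z_total = (-10.83 - j8.71) / (184.7) = -0.05867 - j0.04717 A.
Step 7 — Convert to polar: |I| = 0.07528 A, ∠I = -141.2°.

I = 0.07528∠-141.2° A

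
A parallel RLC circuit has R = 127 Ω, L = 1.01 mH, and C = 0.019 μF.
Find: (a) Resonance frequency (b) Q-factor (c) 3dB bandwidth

Step 1 — Resonance: ω₀ = 1/√(LC) = 1/√(0.00101·1.9e-08) = 2.283e+05 rad/s.
Step 2 — f₀ = ω₀/(2π) = 3.633e+04 Hz.
Step 3 — Parallel Q: Q = R/(ω₀L) = 127/(2.283e+05·0.00101) = 0.5508.
Step 4 — Bandwidth: Δω = ω₀/Q = 4.144e+05 rad/s; BW = Δω/(2π) = 6.596e+04 Hz.

(a) f₀ = 3.633e+04 Hz  (b) Q = 0.5508  (c) BW = 6.596e+04 Hz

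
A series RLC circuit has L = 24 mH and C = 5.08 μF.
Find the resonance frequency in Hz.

Step 1 — Resonance condition Im(Z)=0 gives ω₀ = 1/√(LC).
Step 2 — ω₀ = 1/√(0.024·5.08e-06) = 2864 rad/s.
Step 3 — f₀ = ω₀/(2π) = 455.8 Hz.

f₀ = 455.8 Hz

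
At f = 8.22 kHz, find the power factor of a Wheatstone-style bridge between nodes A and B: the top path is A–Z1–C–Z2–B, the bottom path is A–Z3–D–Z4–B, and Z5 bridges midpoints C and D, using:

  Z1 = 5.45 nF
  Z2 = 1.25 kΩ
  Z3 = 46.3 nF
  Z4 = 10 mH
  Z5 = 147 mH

Step 1 — Angular frequency: ω = 2π·f = 2π·8220 = 5.165e+04 rad/s.
Step 2 — Component impedances:
  Z1: Z = 1/(jωC) = -j/(ω·C) = 0 - j3553 Ω
  Z2: Z = R = 1250 Ω
  Z3: Z = 1/(jωC) = -j/(ω·C) = 0 - j418.2 Ω
  Z4: Z = jωL = j·5.165e+04·0.01 = 0 + j516.5 Ω
  Z5: Z = jωL = j·5.165e+04·0.147 = 0 + j7592 Ω
Step 3 — Bridge requires nodal analysis (the Z5 bridge couples midpoints C and D, so the two paths cannot be reduced to a simple series/parallel combination). Setting node B to ground and injecting 1 A at node A, the 3-node admittance system at A, C, D solves to V_A = Z_AB = 2.594 + j66.21 Ω = 66.26∠87.8° Ω.
Step 4 — Power factor: PF = cos(φ) = Re(Z)/|Z| = 2.594/66.26 = 0.03915.
Step 5 — Type: Im(Z) = 66.21 ⇒ lagging (phase φ = 87.8°).

PF = 0.03915 (lagging, φ = 87.8°)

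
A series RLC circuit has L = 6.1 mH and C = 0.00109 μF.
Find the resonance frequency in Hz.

Step 1 — Resonance condition Im(Z)=0 gives ω₀ = 1/√(LC).
Step 2 — ω₀ = 1/√(0.0061·1.09e-09) = 3.878e+05 rad/s.
Step 3 — f₀ = ω₀/(2π) = 6.172e+04 Hz.

f₀ = 6.172e+04 Hz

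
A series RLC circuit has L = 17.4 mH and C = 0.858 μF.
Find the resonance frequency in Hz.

Step 1 — Resonance condition Im(Z)=0 gives ω₀ = 1/√(LC).
Step 2 — ω₀ = 1/√(0.0174·8.58e-07) = 8184 rad/s.
Step 3 — f₀ = ω₀/(2π) = 1303 Hz.

f₀ = 1303 Hz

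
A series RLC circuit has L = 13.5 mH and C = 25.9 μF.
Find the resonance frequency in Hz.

Step 1 — Resonance condition Im(Z)=0 gives ω₀ = 1/√(LC).
Step 2 — ω₀ = 1/√(0.0135·2.59e-05) = 1691 rad/s.
Step 3 — f₀ = ω₀/(2π) = 269.2 Hz.

f₀ = 269.2 Hz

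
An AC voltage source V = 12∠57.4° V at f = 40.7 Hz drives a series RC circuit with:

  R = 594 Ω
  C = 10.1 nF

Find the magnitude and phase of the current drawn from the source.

Step 1 — Angular frequency: ω = 2π·f = 2π·40.7 = 255.7 rad/s.
Step 2 — Component impedances:
  R: Z = R = 594 Ω
  C: Z = 1/(jωC) = -j/(ω·C) = 0 - j3.872e+05 Ω
Step 3 — Series combination: Z_total = R + C = 594 - j3.872e+05 Ω = 3.872e+05∠-89.9° Ω.
Step 4 — Source phasor: V = 12∠57.4° V = 6.465 + j10.11 V.
Step 5 — Ohm's law: I = V / Z_total = (6.465 + j10.11) / (594 - j3.872e+05) = -2.609e-05 + j1.674e-05 A.
Step 6 — Convert to polar: |I| = 3.099e-05 A, ∠I = 147.3°.

I = 3.099e-05∠147.3° A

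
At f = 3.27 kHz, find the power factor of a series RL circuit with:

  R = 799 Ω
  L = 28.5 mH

Step 1 — Angular frequency: ω = 2π·f = 2π·3270 = 2.055e+04 rad/s.
Step 2 — Component impedances:
  R: Z = R = 799 Ω
  L: Z = jωL = j·2.055e+04·0.0285 = 0 + j585.6 Ω
Step 3 — Series combination: Z_total = R + L = 799 + j585.6 Ω = 990.6∠36.2° Ω.
Step 4 — Power factor: PF = cos(φ) = Re(Z)/|Z| = 799/990.6 = 0.8066.
Step 5 — Type: Im(Z) = 585.6 ⇒ lagging (phase φ = 36.2°).

PF = 0.8066 (lagging, φ = 36.2°)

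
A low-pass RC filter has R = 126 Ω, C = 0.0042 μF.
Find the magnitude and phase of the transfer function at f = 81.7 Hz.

Step 1 — Angular frequency: ω = 2π·81.7 = 513.3 rad/s.
Step 2 — Transfer function: H(jω) = 1/(1 + jωRC).
Step 3 — Denominator: 1 + jωRC = 1 + j·513.3·126·4.2e-09 = 1 + j0.0002717.
Step 4 — H = 1 - j0.0002717.
Step 5 — Magnitude: |H| = 1 (-0.0 dB); phase: φ = -0.0°.

|H| = 1 (-0.0 dB), φ = -0.0°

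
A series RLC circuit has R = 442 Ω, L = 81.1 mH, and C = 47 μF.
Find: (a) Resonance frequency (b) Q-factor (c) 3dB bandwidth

Step 1 — Resonance condition Im(Z)=0 gives ω₀ = 1/√(LC).
Step 2 — ω₀ = 1/√(0.0811·4.7e-05) = 512.2 rad/s.
Step 3 — f₀ = ω₀/(2π) = 81.52 Hz.
Step 4 — Series Q: Q = ω₀L/R = 512.2·0.0811/442 = 0.09398.
Step 5 — 3dB bandwidth: Δω = ω₀/Q = 5450 rad/s; BW = Δω/(2π) = 867.4 Hz.

(a) f₀ = 81.52 Hz  (b) Q = 0.09398  (c) BW = 867.4 Hz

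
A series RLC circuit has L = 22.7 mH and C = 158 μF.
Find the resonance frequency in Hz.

Step 1 — Resonance condition Im(Z)=0 gives ω₀ = 1/√(LC).
Step 2 — ω₀ = 1/√(0.0227·0.000158) = 528 rad/s.
Step 3 — f₀ = ω₀/(2π) = 84.04 Hz.

f₀ = 84.04 Hz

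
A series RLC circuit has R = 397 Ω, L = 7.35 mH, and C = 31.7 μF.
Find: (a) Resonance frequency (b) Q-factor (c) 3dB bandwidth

Step 1 — Resonance condition Im(Z)=0 gives ω₀ = 1/√(LC).
Step 2 — ω₀ = 1/√(0.00735·3.17e-05) = 2072 rad/s.
Step 3 — f₀ = ω₀/(2π) = 329.7 Hz.
Step 4 — Series Q: Q = ω₀L/R = 2072·0.00735/397 = 0.03836.
Step 5 — 3dB bandwidth: Δω = ω₀/Q = 5.401e+04 rad/s; BW = Δω/(2π) = 8597 Hz.

(a) f₀ = 329.7 Hz  (b) Q = 0.03836  (c) BW = 8597 Hz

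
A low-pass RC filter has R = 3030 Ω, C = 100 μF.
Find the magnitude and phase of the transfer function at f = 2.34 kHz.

Step 1 — Angular frequency: ω = 2π·2340 = 1.47e+04 rad/s.
Step 2 — Transfer function: H(jω) = 1/(1 + jωRC).
Step 3 — Denominator: 1 + jωRC = 1 + j·1.47e+04·3030·0.0001 = 1 + j4455.
Step 4 — H = 5.039e-08 - j0.0002245.
Step 5 — Magnitude: |H| = 0.0002245 (-73.0 dB); phase: φ = -90.0°.

|H| = 0.0002245 (-73.0 dB), φ = -90.0°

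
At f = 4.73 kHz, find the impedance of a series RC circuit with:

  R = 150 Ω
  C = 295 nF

Step 1 — Angular frequency: ω = 2π·f = 2π·4730 = 2.972e+04 rad/s.
Step 2 — Component impedances:
  R: Z = R = 150 Ω
  C: Z = 1/(jωC) = -j/(ω·C) = 0 - j114.1 Ω
Step 3 — Series combination: Z_total = R + C = 150 - j114.1 Ω = 188.4∠-37.2° Ω.

Z = 150 - j114.1 Ω = 188.4∠-37.2° Ω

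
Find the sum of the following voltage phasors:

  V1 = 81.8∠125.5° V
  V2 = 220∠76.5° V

Step 1 — Convert each phasor to rectangular form:
  V1 = 81.8·(cos(125.5°) + j·sin(125.5°)) = -47.5 + j66.59 V
  V2 = 220·(cos(76.5°) + j·sin(76.5°)) = 51.36 + j213.9 V
Step 2 — Sum components: V_total = 3.856 + j280.5 V.
Step 3 — Convert to polar: |V_total| = 280.5 V, ∠V_total = 89.2°.

V_total = 280.5∠89.2° V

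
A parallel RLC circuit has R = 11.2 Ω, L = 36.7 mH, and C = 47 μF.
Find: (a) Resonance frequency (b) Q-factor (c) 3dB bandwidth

Step 1 — Resonance: ω₀ = 1/√(LC) = 1/√(0.0367·4.7e-05) = 761.4 rad/s.
Step 2 — f₀ = ω₀/(2π) = 121.2 Hz.
Step 3 — Parallel Q: Q = R/(ω₀L) = 11.2/(761.4·0.0367) = 0.4008.
Step 4 — Bandwidth: Δω = ω₀/Q = 1900 rad/s; BW = Δω/(2π) = 302.3 Hz.

(a) f₀ = 121.2 Hz  (b) Q = 0.4008  (c) BW = 302.3 Hz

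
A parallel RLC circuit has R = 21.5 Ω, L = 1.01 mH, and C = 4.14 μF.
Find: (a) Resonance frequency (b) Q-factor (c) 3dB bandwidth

Step 1 — Resonance: ω₀ = 1/√(LC) = 1/√(0.00101·4.14e-06) = 1.546e+04 rad/s.
Step 2 — f₀ = ω₀/(2π) = 2461 Hz.
Step 3 — Parallel Q: Q = R/(ω₀L) = 21.5/(1.546e+04·0.00101) = 1.377.
Step 4 — Bandwidth: Δω = ω₀/Q = 1.123e+04 rad/s; BW = Δω/(2π) = 1788 Hz.

(a) f₀ = 2461 Hz  (b) Q = 1.377  (c) BW = 1788 Hz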